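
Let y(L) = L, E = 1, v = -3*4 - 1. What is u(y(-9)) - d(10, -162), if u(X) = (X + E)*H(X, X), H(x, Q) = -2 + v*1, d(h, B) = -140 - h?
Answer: 270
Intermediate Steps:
v = -13 (v = -12 - 1 = -13)
H(x, Q) = -15 (H(x, Q) = -2 - 13*1 = -2 - 13 = -15)
u(X) = -15 - 15*X (u(X) = (X + 1)*(-15) = (1 + X)*(-15) = -15 - 15*X)
u(y(-9)) - d(10, -162) = (-15 - 15*(-9)) - (-140 - 1*10) = (-15 + 135) - (-140 - 10) = 120 - 1*(-150) = 120 + 150 = 270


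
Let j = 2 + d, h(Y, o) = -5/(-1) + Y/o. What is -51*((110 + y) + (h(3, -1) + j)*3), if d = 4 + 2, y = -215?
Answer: 3825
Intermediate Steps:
h(Y, o) = 5 + Y/o (h(Y, o) = -5*(-1) + Y/o = 5 + Y/o)
d = 6
j = 8 (j = 2 + 6 = 8)
-51*((110 + y) + (h(3, -1) + j)*3) = -51*((110 - 215) + ((5 + 3/(-1)) + 8)*3) = -51*(-105 + ((5 + 3*(-1)) + 8)*3) = -51*(-105 + ((5 - 3) + 8)*3) = -51*(-105 + (2 + 8)*3) = -51*(-105 + 10*3) = -51*(-105 + 30) = -51*(-75) = 3825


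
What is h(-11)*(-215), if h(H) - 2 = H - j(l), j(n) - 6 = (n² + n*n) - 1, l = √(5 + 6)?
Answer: 7740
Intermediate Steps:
l = √11 ≈ 3.3166
j(n) = 5 + 2*n² (j(n) = 6 + ((n² + n*n) - 1) = 6 + ((n² + n²) - 1) = 6 + (2*n² - 1) = 6 + (-1 + 2*n²) = 5 + 2*n²)
h(H) = -25 + H (h(H) = 2 + (H - (5 + 2*(√11)²)) = 2 + (H - (5 + 2*11)) = 2 + (H - (5 + 22)) = 2 + (H - 1*27) = 2 + (H - 27) = 2 + (-27 + H) = -25 + H)
h(-11)*(-215) = (-25 - 11)*(-215) = -36*(-215) = 7740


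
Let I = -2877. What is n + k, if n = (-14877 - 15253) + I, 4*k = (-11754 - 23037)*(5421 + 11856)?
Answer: -601216135/4 ≈ -1.5030e+8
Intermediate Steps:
k = -601084107/4 (k = ((-11754 - 23037)*(5421 + 11856))/4 = (-34791*17277)/4 = (1/4)*(-601084107) = -601084107/4 ≈ -1.5027e+8)
n = -33007 (n = (-14877 - 15253) - 2877 = -30130 - 2877 = -33007)
n + k = -33007 - 601084107/4 = -601216135/4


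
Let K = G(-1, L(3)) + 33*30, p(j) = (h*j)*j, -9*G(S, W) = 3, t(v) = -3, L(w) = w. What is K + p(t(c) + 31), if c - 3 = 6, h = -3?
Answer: -4087/3 ≈ -1362.3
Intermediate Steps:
c = 9 (c = 3 + 6 = 9)
G(S, W) = -1/3 (G(S, W) = -1/9*3 = -1/3)
p(j) = -3*j**2 (p(j) = (-3*j)*j = -3*j**2)
K = 2969/3 (K = -1/3 + 33*30 = -1/3 + 990 = 2969/3 ≈ 989.67)
K + p(t(c) + 31) = 2969/3 - 3*(-3 + 31)**2 = 2969/3 - 3*28**2 = 2969/3 - 3*784 = 2969/3 - 2352 = -4087/3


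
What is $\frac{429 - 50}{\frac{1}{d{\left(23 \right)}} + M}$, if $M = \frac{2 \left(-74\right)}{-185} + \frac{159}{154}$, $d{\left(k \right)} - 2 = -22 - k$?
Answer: $\frac{12548690}{59903} \approx 209.48$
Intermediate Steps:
$d{\left(k \right)} = -20 - k$ ($d{\left(k \right)} = 2 - \left(22 + k\right) = -20 - k$)
$M = \frac{1411}{770}$ ($M = \left(-148\right) \left(- \frac{1}{185}\right) + 159 \cdot \frac{1}{154} = \frac{4}{5} + \frac{159}{154} = \frac{1411}{770} \approx 1.8325$)
$\frac{429 - 50}{\frac{1}{d{\left(23 \right)}} + M} = \frac{429 - 50}{\frac{1}{-20 - 23} + \frac{1411}{770}} = \frac{379}{\frac{1}{-20 - 23} + \frac{1411}{770}} = \frac{379}{\frac{1}{-43} + \frac{1411}{770}} = \frac{379}{- \frac{1}{43} + \frac{1411}{770}} = \frac{379}{\frac{59903}{33110}} = 379 \cdot \frac{33110}{59903} = \frac{12548690}{59903}$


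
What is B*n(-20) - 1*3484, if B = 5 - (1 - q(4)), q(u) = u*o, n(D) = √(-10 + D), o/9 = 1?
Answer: -3484 + 40*I*√30 ≈ -3484.0 + 219.09*I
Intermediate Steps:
o = 9 (o = 9*1 = 9)
q(u) = 9*u (q(u) = u*9 = 9*u)
B = 40 (B = 5 - (1 - 9*4) = 5 - (1 - 1*36) = 5 - (1 - 36) = 5 - 1*(-35) = 5 + 35 = 40)
B*n(-20) - 1*3484 = 40*√(-10 - 20) - 1*3484 = 40*√(-30) - 3484 = 40*(I*√30) - 3484 = 40*I*√30 - 3484 = -3484 + 40*I*√30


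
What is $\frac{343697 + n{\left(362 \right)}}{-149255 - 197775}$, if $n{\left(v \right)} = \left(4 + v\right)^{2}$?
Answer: $- \frac{477653}{347030} \approx -1.3764$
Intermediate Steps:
$\frac{343697 + n{\left(362 \right)}}{-149255 - 197775} = \frac{343697 + \left(4 + 362\right)^{2}}{-149255 - 197775} = \frac{343697 + 366^{2}}{-347030} = \left(343697 + 133956\right) \left(- \frac{1}{347030}\right) = 477653 \left(- \frac{1}{347030}\right) = - \frac{477653}{347030}$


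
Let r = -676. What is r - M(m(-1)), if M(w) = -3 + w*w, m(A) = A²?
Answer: -674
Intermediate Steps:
M(w) = -3 + w²
r - M(m(-1)) = -676 - (-3 + ((-1)²)²) = -676 - (-3 + 1²) = -676 - (-3 + 1) = -676 - 1*(-2) = -676 + 2 = -674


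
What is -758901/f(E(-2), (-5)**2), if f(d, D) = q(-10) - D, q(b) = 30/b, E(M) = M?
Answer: 758901/28 ≈ 27104.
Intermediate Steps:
f(d, D) = -3 - D (f(d, D) = 30/(-10) - D = 30*(-1/10) - D = -3 - D)
-758901/f(E(-2), (-5)**2) = -758901/(-3 - 1*(-5)**2) = -758901/(-3 - 1*25) = -758901/(-3 - 25) = -758901/(-28) = -758901*(-1/28) = 758901/28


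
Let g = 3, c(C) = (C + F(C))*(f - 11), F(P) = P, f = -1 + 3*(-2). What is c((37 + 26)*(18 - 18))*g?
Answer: 0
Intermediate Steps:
f = -7 (f = -1 - 6 = -7)
c(C) = -36*C (c(C) = (C + C)*(-7 - 11) = (2*C)*(-18) = -36*C)
c((37 + 26)*(18 - 18))*g = -36*(37 + 26)*(18 - 18)*3 = -2268*0*3 = -36*0*3 = 0*3 = 0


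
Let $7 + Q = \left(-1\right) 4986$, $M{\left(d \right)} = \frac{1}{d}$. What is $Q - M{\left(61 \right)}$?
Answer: $- \frac{304574}{61} \approx -4993.0$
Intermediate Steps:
$Q = -4993$ ($Q = -7 - 4986 = -4993$)
$Q - M{\left(61 \right)} = -4993 - \frac{1}{61} = - \frac{304574}{61}$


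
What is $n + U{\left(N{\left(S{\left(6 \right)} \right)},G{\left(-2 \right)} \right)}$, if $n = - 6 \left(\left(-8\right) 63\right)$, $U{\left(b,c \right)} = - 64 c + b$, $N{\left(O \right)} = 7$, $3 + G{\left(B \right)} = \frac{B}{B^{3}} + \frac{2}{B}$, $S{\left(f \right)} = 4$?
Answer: $3271$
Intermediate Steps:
$G{\left(B \right)} = -3 + \frac{1}{B^{2}} + \frac{2}{B}$ ($G{\left(B \right)} = -3 + \left(\frac{B}{B^{3}} + \frac{2}{B}\right) = -3 + \left(\frac{1}{B^{2}} + \frac{2}{B}\right) = -3 + \frac{1}{B^{2}} + \frac{2}{B}$)
$U{\left(b,c \right)} = b - 64 c$
$n = 3024$ ($n = \left(-6\right) \left(-504\right) = 3024$)
$n + U{\left(N{\left(S{\left(6 \right)} \right)},G{\left(-2 \right)} \right)} = 3024 - \left(-7 + 64 \left(-3 + \frac{1}{4} + \frac{2}{-2}\right)\right) = 3024 - \left(-7 + 64 \left(-3 + \frac{1}{4} + 2 \left(- \frac{1}{2}\right)\right)\right) = 3024 - \left(-7 + 64 \left(-3 + \frac{1}{4} - 1\right)\right) = 3024 + \left(7 - -240\right) = 3024 + \left(7 + 240\right) = 3024 + 247 = 3271$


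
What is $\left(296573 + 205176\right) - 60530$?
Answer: $441219$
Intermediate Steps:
$\left(296573 + 205176\right) - 60530 = 501749 - 60530 = 441219$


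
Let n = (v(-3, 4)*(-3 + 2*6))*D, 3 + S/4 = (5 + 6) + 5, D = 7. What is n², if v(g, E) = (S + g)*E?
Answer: 152473104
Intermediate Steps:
S = 52 (S = -12 + 4*((5 + 6) + 5) = -12 + 4*(11 + 5) = -12 + 4*16 = -12 + 64 = 52)
v(g, E) = E*(52 + g) (v(g, E) = (52 + g)*E = E*(52 + g))
n = 12348 (n = ((4*(52 - 3))*(-3 + 2*6))*7 = ((4*49)*(-3 + 12))*7 = (196*9)*7 = 1764*7 = 12348)
n² = 12348² = 152473104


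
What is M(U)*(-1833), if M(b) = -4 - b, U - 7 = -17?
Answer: -10998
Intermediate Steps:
U = -10 (U = 7 - 17 = -10)
M(U)*(-1833) = (-4 - 1*(-10))*(-1833) = (-4 + 10)*(-1833) = 6*(-1833) = -10998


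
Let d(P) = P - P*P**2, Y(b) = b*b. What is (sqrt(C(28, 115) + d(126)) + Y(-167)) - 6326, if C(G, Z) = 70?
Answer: 21563 + 14*I*sqrt(10205) ≈ 21563.0 + 1414.3*I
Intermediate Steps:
Y(b) = b**2
d(P) = P - P**3
(sqrt(C(28, 115) + d(126)) + Y(-167)) - 6326 = (sqrt(70 + (126 - 1*126**3)) + (-167)**2) - 6326 = (sqrt(70 + (126 - 1*2000376)) + 27889) - 6326 = (sqrt(70 + (126 - 2000376)) + 27889) - 6326 = (sqrt(70 - 2000250) + 27889) - 6326 = (sqrt(-2000180) + 27889) - 6326 = (14*I*sqrt(10205) + 27889) - 6326 = (27889 + 14*I*sqrt(10205)) - 6326 = 21563 + 14*I*sqrt(10205)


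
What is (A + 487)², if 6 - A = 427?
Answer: 4356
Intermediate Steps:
A = -421 (A = 6 - 1*427 = 6 - 427 = -421)
(A + 487)² = (-421 + 487)² = 66² = 4356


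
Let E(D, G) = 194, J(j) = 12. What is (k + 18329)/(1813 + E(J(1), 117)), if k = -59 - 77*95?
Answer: 10955/2007 ≈ 5.4584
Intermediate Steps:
k = -7374 (k = -59 - 7315 = -7374)
(k + 18329)/(1813 + E(J(1), 117)) = (-7374 + 18329)/(1813 + 194) = 10955/2007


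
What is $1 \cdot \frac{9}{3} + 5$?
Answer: $8$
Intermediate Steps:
$1 \cdot \frac{9}{3} + 5 = 1 \cdot 9 \cdot \frac{1}{3} + 5 = 1 \cdot 3 + 5 = 3 + 5 = 8$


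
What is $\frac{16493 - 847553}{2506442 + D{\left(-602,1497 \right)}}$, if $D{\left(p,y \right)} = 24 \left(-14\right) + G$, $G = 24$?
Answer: $- \frac{83106}{250613} \approx -0.33161$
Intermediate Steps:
$D{\left(p,y \right)} = -312$ ($D{\left(p,y \right)} = 24 \left(-14\right) + 24 = -336 + 24 = -312$)
$\frac{16493 - 847553}{2506442 + D{\left(-602,1497 \right)}} = \frac{16493 - 847553}{2506442 - 312} = - \frac{831060}{2506130} = \left(-831060\right) \frac{1}{2506130} = - \frac{83106}{250613}$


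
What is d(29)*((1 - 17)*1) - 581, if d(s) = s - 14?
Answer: -821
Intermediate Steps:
d(s) = -14 + s
d(29)*((1 - 17)*1) - 581 = (-14 + 29)*((1 - 17)*1) - 581 = 15*(-16*1) - 581 = 15*(-16) - 581 = -240 - 581 = -821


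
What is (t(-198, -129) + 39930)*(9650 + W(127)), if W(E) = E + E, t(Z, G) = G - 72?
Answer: 393476016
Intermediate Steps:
t(Z, G) = -72 + G
W(E) = 2*E
(t(-198, -129) + 39930)*(9650 + W(127)) = ((-72 - 129) + 39930)*(9650 + 2*127) = (-201 + 39930)*(9650 + 254) = 39729*9904 = 393476016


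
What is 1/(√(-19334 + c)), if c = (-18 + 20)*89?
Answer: -I*√4789/9578 ≈ -0.0072252*I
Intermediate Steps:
c = 178 (c = 2*89 = 178)
1/(√(-19334 + c)) = 1/(√(-19334 + 178)) = 1/(√(-19156)) = 1/(2*I*√4789) = -I*√4789/9578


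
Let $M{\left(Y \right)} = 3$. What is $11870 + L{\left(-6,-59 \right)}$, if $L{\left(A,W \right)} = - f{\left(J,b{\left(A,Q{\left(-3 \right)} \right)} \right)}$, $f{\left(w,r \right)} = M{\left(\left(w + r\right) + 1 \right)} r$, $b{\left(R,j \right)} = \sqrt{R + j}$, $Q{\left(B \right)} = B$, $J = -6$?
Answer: $11870 - 9 i \approx 11870.0 - 9.0 i$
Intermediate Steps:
$f{\left(w,r \right)} = 3 r$
$L{\left(A,W \right)} = - 3 \sqrt{-3 + A}$ ($L{\left(A,W \right)} = - 3 \sqrt{A - 3} = - 3 \sqrt{-3 + A}$)
$11870 + L{\left(-6,-59 \right)} = 11870 - 3 \sqrt{-3 - 6} = 11870 - 3 \sqrt{-9} = 11870 - 3 \cdot 3 i = 11870 - 9 i$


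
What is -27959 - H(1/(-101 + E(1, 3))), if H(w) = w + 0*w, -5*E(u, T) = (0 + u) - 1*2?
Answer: -14091331/504 ≈ -27959.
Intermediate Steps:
E(u, T) = 2/5 - u/5 (E(u, T) = -((0 + u) - 1*2)/5 = -(u - 2)/5 = -(-2 + u)/5 = 2/5 - u/5)
H(w) = w (H(w) = w + 0 = w)
-27959 - H(1/(-101 + E(1, 3))) = -27959 - 1/(-101 + (2/5 - 1/5*1)) = -27959 - 1/(-101 + (2/5 - 1/5)) = -27959 - 1/(-101 + 1/5) = -27959 - 1/(-504/5) = -27959 - 1*(-5/504) = -27959 + 5/504 = -14091331/504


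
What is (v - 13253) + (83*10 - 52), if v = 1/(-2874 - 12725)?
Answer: -194597526/15599 ≈ -12475.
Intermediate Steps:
v = -1/15599 (v = 1/(-15599) = -1/15599 ≈ -6.4107e-5)
(v - 13253) + (83*10 - 52) = (-1/15599 - 13253) + (83*10 - 52) = -206733548/15599 + (830 - 52) = -206733548/15599 + 778 = -194597526/15599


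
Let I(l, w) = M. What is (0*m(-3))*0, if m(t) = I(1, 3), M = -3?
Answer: 0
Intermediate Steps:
I(l, w) = -3
m(t) = -3
(0*m(-3))*0 = (0*(-3))*0 = 0*0 = 0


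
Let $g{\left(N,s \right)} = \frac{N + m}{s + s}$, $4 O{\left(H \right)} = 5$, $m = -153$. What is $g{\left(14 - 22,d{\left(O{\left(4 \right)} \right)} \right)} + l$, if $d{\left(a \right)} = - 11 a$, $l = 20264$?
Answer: $\frac{1114842}{55} \approx 20270.0$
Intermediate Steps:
$O{\left(H \right)} = \frac{5}{4}$ ($O{\left(H \right)} = \frac{1}{4} \cdot 5 = \frac{5}{4}$)
$g{\left(N,s \right)} = \frac{-153 + N}{2 s}$ ($g{\left(N,s \right)} = \frac{N - 153}{s + s} = \frac{-153 + N}{2 s}$)
$g{\left(14 - 22,d{\left(O{\left(4 \right)} \right)} \right)} + l = \frac{-153 + \left(14 - 22\right)}{2 \left(\left(-11\right) \frac{5}{4}\right)} + 20264 = \frac{-153 - 8}{2 \left(- \frac{55}{4}\right)} + 20264 = \frac{1}{2} \left(- \frac{4}{55}\right) \left(-161\right) + 20264 = \frac{322}{55} + 20264 = \frac{1114842}{55}$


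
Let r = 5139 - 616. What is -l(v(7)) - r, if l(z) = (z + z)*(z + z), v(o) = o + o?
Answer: -5307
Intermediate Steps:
v(o) = 2*o
r = 4523
l(z) = 4*z**2 (l(z) = (2*z)*(2*z) = 4*z**2)
-l(v(7)) - r = -4*(2*7)**2 - 1*4523 = -4*14**2 - 4523 = -4*196 - 4523 = -1*784 - 4523 = -784 - 4523 = -5307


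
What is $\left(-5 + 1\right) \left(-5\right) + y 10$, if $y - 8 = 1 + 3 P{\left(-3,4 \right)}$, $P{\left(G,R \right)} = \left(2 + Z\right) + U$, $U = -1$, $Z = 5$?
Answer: $290$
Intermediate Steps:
$P{\left(G,R \right)} = 6$ ($P{\left(G,R \right)} = \left(2 + 5\right) - 1 = 7 - 1 = 6$)
$y = 27$ ($y = 8 + \left(1 + 3 \cdot 6\right) = 8 + \left(1 + 18\right) = 8 + 19 = 27$)
$\left(-5 + 1\right) \left(-5\right) + y 10 = \left(-5 + 1\right) \left(-5\right) + 27 \cdot 10 = \left(-4\right) \left(-5\right) + 270 = 20 + 270 = 290$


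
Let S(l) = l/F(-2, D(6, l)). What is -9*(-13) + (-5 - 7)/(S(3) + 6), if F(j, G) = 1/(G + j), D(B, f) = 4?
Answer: 116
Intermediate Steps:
S(l) = 2*l (S(l) = l/(1/(4 - 2)) = l/(1/2) = l/(½) = l*2 = 2*l)
-9*(-13) + (-5 - 7)/(S(3) + 6) = -9*(-13) + (-5 - 7)/(2*3 + 6) = 117 - 12/(6 + 6) = 117 - 12/12 = 117 - 12*1/12 = 117 - 1 = 116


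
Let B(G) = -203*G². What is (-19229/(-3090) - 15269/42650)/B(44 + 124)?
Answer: -19323391/18876963016800 ≈ -1.0236e-6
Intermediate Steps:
(-19229/(-3090) - 15269/42650)/B(44 + 124) = (-19229/(-3090) - 15269/42650)/((-203*(44 + 124)²)) = (-19229*(-1/3090) - 15269*1/42650)/((-203*168²)) = (19229/3090 - 15269/42650)/((-203*28224)) = (38646782/6589425)/(-5729472) = (38646782/6589425)*(-1/5729472) = -19323391/18876963016800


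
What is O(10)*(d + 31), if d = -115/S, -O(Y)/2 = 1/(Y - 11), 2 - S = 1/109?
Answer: -11616/217 ≈ -53.530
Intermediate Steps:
S = 217/109 (S = 2 - 1/109 = 217/109 ≈ 1.9908)
O(Y) = -2/(-11 + Y) (O(Y) = -2/(Y - 11) = -2/(-11 + Y))
d = -12535/217 (d = -115/217/109 = -115*109/217 = -12535/217 ≈ -57.765)
O(10)*(d + 31) = (-2/(-11 + 10))*(-12535/217 + 31) = -2/(-1)*(-5808/217) = -2*(-1)*(-5808/217) = 2*(-5808/217) = -11616/217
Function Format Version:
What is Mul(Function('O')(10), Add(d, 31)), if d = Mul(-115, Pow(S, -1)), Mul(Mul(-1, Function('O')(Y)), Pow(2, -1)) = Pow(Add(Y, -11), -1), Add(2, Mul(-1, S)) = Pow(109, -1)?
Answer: Rational(-11616, 217) ≈ -53.530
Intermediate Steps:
S = Rational(217, 109) (S = Add(2, Mul(-1, Pow(109, -1))) = Add(2, Mul(-1, Rational(1, 109))) = Add(2, Rational(-1, 109)) = Rational(217, 109) ≈ 1.9908)
Function('O')(Y) = Mul(-2, Pow(Add(-11, Y), -1)) (Function('O')(Y) = Mul(-2, Pow(Add(Y, -11), -1)) = Mul(-2, Pow(Add(-11, Y), -1)))
d = Rational(-12535, 217) (d = Mul(-115, Pow(Rational(217, 109), -1)) = Mul(-115, Rational(109, 217)) = Rational(-12535, 217) ≈ -57.765)
Mul(Function('O')(10), Add(d, 31)) = Mul(Mul(-2, Pow(Add(-11, 10), -1)), Add(Rational(-12535, 217), 31)) = Mul(Mul(-2, Pow(-1, -1)), Rational(-5808, 217)) = Mul(Mul(-2, -1), Rational(-5808, 217)) = Mul(2, Rational(-5808, 217)) = Rational(-11616, 217)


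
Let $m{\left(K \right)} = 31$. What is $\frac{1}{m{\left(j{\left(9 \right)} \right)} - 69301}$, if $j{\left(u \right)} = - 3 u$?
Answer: $- \frac{1}{69270} \approx -1.4436 \cdot 10^{-5}$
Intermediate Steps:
$\frac{1}{m{\left(j{\left(9 \right)} \right)} - 69301} = \frac{1}{31 - 69301} = \frac{1}{-69270} = - \frac{1}{69270}$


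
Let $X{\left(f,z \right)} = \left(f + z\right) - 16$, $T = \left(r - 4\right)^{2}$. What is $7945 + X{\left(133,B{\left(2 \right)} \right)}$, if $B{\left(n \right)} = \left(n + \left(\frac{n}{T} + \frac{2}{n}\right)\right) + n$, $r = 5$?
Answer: $8069$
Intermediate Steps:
$T = 1$ ($T = \left(5 - 4\right)^{2} = 1^{2} = 1$)
$B{\left(n \right)} = \frac{2}{n} + 3 n$ ($B{\left(n \right)} = \left(n + \left(\frac{n}{1} + \frac{2}{n}\right)\right) + n = \left(n + \left(n 1 + \frac{2}{n}\right)\right) + n = \left(n + \left(n + \frac{2}{n}\right)\right) + n = \left(2 n + \frac{2}{n}\right) + n = \frac{2}{n} + 3 n$)
$X{\left(f,z \right)} = -16 + f + z$
$7945 + X{\left(133,B{\left(2 \right)} \right)} = 7945 + \left(-16 + 133 + \left(\frac{2}{2} + 3 \cdot 2\right)\right) = 7945 + \left(-16 + 133 + \left(2 \cdot \frac{1}{2} + 6\right)\right) = 7945 + \left(-16 + 133 + \left(1 + 6\right)\right) = 7945 + \left(-16 + 133 + 7\right) = 7945 + 124 = 8069$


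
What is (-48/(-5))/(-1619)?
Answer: -48/8095 ≈ -0.0059296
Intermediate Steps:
(-48/(-5))/(-1619) = -(-48)*(-1)/(1619*5) = -1/1619*48/5 = -48/8095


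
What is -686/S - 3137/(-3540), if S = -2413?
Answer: 9998021/8542020 ≈ 1.1705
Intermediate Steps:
-686/S - 3137/(-3540) = -686/(-2413) - 3137/(-3540) = -686*(-1/2413) - 3137*(-1/3540) = 686/2413 + 3137/3540 = 9998021/8542020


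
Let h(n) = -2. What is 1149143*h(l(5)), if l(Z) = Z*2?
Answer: -2298286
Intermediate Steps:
l(Z) = 2*Z
1149143*h(l(5)) = 1149143*(-2) = -2298286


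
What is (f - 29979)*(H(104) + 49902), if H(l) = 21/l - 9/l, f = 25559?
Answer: -220567350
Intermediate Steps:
H(l) = 12/l
(f - 29979)*(H(104) + 49902) = (25559 - 29979)*(12/104 + 49902) = -4420*(12*(1/104) + 49902) = -4420*(3/26 + 49902) = -4420*1297455/26 = -220567350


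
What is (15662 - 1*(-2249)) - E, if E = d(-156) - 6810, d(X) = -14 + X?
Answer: 24891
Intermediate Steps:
E = -6980 (E = (-14 - 156) - 6810 = -170 - 6810 = -6980)
(15662 - 1*(-2249)) - E = (15662 - 1*(-2249)) - 1*(-6980) = (15662 + 2249) + 6980 = 17911 + 6980 = 24891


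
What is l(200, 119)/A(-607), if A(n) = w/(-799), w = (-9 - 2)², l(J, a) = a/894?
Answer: -95081/108174 ≈ -0.87896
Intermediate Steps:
l(J, a) = a/894 (l(J, a) = a*(1/894) = a/894)
w = 121 (w = (-11)² = 121)
A(n) = -121/799 (A(n) = 121/(-799) = 121*(-1/799) = -121/799)
l(200, 119)/A(-607) = ((1/894)*119)/(-121/799) = (119/894)*(-799/121) = -95081/108174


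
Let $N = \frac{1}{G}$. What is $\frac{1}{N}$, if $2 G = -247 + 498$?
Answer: $\frac{251}{2} \approx 125.5$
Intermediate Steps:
$G = \frac{251}{2}$ ($G = \frac{-247 + 498}{2} = \frac{1}{2} \cdot 251 = \frac{251}{2} \approx 125.5$)
$N = \frac{2}{251}$ ($N = \frac{1}{\frac{251}{2}} = \frac{2}{251} \approx 0.0079681$)
$\frac{1}{N} = \frac{1}{\frac{2}{251}} = \frac{251}{2}$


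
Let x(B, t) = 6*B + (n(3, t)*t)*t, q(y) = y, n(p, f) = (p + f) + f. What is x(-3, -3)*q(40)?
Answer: -1800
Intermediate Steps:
n(p, f) = p + 2*f (n(p, f) = (f + p) + f = p + 2*f)
x(B, t) = 6*B + t²*(3 + 2*t) (x(B, t) = 6*B + ((3 + 2*t)*t)*t = 6*B + (t*(3 + 2*t))*t = 6*B + t²*(3 + 2*t))
x(-3, -3)*q(40) = (6*(-3) + (-3)²*(3 + 2*(-3)))*40 = (-18 + 9*(3 - 6))*40 = (-18 + 9*(-3))*40 = (-18 - 27)*40 = -45*40 = -1800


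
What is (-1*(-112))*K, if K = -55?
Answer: -6160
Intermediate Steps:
(-1*(-112))*K = -1*(-112)*(-55) = 112*(-55) = -6160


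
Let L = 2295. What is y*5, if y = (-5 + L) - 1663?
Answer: 3135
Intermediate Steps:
y = 627 (y = (-5 + 2295) - 1663 = 2290 - 1663 = 627)
y*5 = 627*5 = 3135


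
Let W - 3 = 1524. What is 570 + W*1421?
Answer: 2170437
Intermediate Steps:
W = 1527 (W = 3 + 1524 = 1527)
570 + W*1421 = 570 + 1527*1421 = 570 + 2169867 = 2170437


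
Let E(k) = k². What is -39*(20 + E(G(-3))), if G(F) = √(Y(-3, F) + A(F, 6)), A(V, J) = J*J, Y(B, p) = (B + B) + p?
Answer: -1833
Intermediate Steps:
Y(B, p) = p + 2*B (Y(B, p) = 2*B + p = p + 2*B)
A(V, J) = J²
G(F) = √(30 + F) (G(F) = √((F + 2*(-3)) + 6²) = √((F - 6) + 36) = √((-6 + F) + 36) = √(30 + F))
-39*(20 + E(G(-3))) = -39*(20 + (√(30 - 3))²) = -39*(20 + (√27)²) = -39*(20 + (3*√3)²) = -39*(20 + 27) = -39*47 = -1833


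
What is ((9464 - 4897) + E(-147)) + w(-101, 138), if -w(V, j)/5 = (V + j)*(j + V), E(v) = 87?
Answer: -2191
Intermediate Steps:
w(V, j) = -5*(V + j)² (w(V, j) = -5*(V + j)*(j + V) = -5*(V + j)*(V + j) = -5*(V + j)²)
((9464 - 4897) + E(-147)) + w(-101, 138) = ((9464 - 4897) + 87) - 5*(-101 + 138)² = (4567 + 87) - 5*37² = 4654 - 5*1369 = 4654 - 6845 = -2191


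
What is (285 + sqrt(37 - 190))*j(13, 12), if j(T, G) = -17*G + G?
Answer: -54720 - 576*I*sqrt(17) ≈ -54720.0 - 2374.9*I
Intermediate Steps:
j(T, G) = -16*G
(285 + sqrt(37 - 190))*j(13, 12) = (285 + sqrt(37 - 190))*(-16*12) = (285 + sqrt(-153))*(-192) = (285 + 3*I*sqrt(17))*(-192) = -54720 - 576*I*sqrt(17)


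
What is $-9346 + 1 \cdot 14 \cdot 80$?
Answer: $-8226$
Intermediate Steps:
$-9346 + 1 \cdot 14 \cdot 80 = -9346 + 1 \cdot 1120 = -9346 + 1120 = -8226$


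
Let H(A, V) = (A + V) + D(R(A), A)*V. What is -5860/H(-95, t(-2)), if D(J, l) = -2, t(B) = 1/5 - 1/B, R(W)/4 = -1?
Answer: 58600/957 ≈ 61.233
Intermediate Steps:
R(W) = -4 (R(W) = 4*(-1) = -4)
t(B) = ⅕ - 1/B (t(B) = 1*(⅕) - 1/B = ⅕ - 1/B)
H(A, V) = A - V (H(A, V) = (A + V) - 2*V = A - V)
-5860/H(-95, t(-2)) = -5860/(-95 - (-5 - 2)/(5*(-2))) = -5860/(-95 - (-1)*(-7)/(5*2)) = -5860/(-95 - 1*7/10) = -5860/(-95 - 7/10) = -5860/(-957/10) = -5860*(-10/957) = 58600/957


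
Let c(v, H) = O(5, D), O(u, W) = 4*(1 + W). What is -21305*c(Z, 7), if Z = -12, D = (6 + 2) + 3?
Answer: -1022640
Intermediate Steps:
D = 11 (D = 8 + 3 = 11)
O(u, W) = 4 + 4*W
c(v, H) = 48 (c(v, H) = 4 + 4*11 = 4 + 44 = 48)
-21305*c(Z, 7) = -21305*48 = -1022640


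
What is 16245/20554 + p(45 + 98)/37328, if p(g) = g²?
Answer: 513351053/383619856 ≈ 1.3382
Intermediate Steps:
16245/20554 + p(45 + 98)/37328 = 16245/20554 + (45 + 98)²/37328 = 16245*(1/20554) + 143²*(1/37328) = 16245/20554 + 20449*(1/37328) = 16245/20554 + 20449/37328 = 513351053/383619856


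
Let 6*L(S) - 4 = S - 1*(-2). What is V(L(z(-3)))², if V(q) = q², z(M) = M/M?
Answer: 2401/1296 ≈ 1.8526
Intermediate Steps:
z(M) = 1
L(S) = 1 + S/6 (L(S) = ⅔ + (S - 1*(-2))/6 = ⅔ + (S + 2)/6 = ⅔ + (2 + S)/6 = ⅔ + (⅓ + S/6) = 1 + S/6)
V(L(z(-3)))² = ((1 + (⅙)*1)²)² = ((1 + ⅙)²)² = ((7/6)²)² = (49/36)² = 2401/1296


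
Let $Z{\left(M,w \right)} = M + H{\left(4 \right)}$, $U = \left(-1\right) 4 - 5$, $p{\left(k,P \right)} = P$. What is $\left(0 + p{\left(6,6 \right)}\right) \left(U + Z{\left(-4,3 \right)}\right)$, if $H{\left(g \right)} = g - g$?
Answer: $-78$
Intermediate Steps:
$H{\left(g \right)} = 0$
$U = -9$ ($U = -4 - 5 = -9$)
$Z{\left(M,w \right)} = M$ ($Z{\left(M,w \right)} = M + 0 = M$)
$\left(0 + p{\left(6,6 \right)}\right) \left(U + Z{\left(-4,3 \right)}\right) = \left(0 + 6\right) \left(-9 - 4\right) = 6 \left(-13\right) = -78$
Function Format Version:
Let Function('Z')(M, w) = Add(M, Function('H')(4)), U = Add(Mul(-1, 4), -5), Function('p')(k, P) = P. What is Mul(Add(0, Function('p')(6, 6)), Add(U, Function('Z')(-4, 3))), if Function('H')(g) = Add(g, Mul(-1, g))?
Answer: -78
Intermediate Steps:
Function('H')(g) = 0
U = -9 (U = Add(-4, -5) = -9)
Function('Z')(M, w) = M (Function('Z')(M, w) = Add(M, 0) = M)
Mul(Add(0, Function('p')(6, 6)), Add(U, Function('Z')(-4, 3))) = Mul(Add(0, 6), Add(-9, -4)) = Mul(6, -13) = -78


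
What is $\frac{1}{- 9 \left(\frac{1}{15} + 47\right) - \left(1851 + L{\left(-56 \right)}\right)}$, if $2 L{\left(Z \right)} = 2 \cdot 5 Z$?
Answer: $- \frac{5}{9973} \approx -0.00050135$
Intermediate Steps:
$L{\left(Z \right)} = 5 Z$ ($L{\left(Z \right)} = \frac{2 \cdot 5 Z}{2} = \frac{10 Z}{2} = 5 Z$)
$\frac{1}{- 9 \left(\frac{1}{15} + 47\right) - \left(1851 + L{\left(-56 \right)}\right)} = \frac{1}{- 9 \left(\frac{1}{15} + 47\right) - \left(1851 + 5 \left(-56\right)\right)} = \frac{1}{- 9 \left(\frac{1}{15} + 47\right) - 1571} = \frac{1}{\left(-9\right) \frac{706}{15} + \left(-1851 + 280\right)} = \frac{1}{- \frac{2118}{5} - 1571} = \frac{1}{- \frac{9973}{5}} = - \frac{5}{9973}$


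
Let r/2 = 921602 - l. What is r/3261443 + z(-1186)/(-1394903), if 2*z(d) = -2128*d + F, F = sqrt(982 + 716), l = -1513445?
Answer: 2677680763410/4549396625029 - sqrt(1698)/2789806 ≈ 0.58856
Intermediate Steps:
F = sqrt(1698) ≈ 41.207
z(d) = sqrt(1698)/2 - 1064*d (z(d) = (-2128*d + sqrt(1698))/2 = (sqrt(1698) - 2128*d)/2 = sqrt(1698)/2 - 1064*d)
r = 4870094 (r = 2*(921602 - 1*(-1513445)) = 2*(921602 + 1513445) = 2*2435047 = 4870094)
r/3261443 + z(-1186)/(-1394903) = 4870094/3261443 + (sqrt(1698)/2 - 1064*(-1186))/(-1394903) = 4870094*(1/3261443) + (sqrt(1698)/2 + 1261904)*(-1/1394903) = 4870094/3261443 + (1261904 + sqrt(1698)/2)*(-1/1394903) = 4870094/3261443 + (-1261904/1394903 - sqrt(1698)/2789806) = 2677680763410/4549396625029 - sqrt(1698)/2789806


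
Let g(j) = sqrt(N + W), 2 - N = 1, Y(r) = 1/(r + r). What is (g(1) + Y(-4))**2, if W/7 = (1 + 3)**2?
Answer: 7233/64 - sqrt(113)/4 ≈ 110.36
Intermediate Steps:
W = 112 (W = 7*(1 + 3)**2 = 7*4**2 = 7*16 = 112)
Y(r) = 1/(2*r)
N = 1 (N = 2 - 1*1 = 2 - 1 = 1)
g(j) = sqrt(113) (g(j) = sqrt(1 + 112) = sqrt(113))
(g(1) + Y(-4))**2 = (sqrt(113) + (1/2)/(-4))**2 = (sqrt(113) + (1/2)*(-1/4))**2 = (sqrt(113) - 1/8)**2 = (-1/8 + sqrt(113))**2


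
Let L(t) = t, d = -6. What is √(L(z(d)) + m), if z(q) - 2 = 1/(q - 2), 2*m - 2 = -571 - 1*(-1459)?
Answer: 5*√286/4 ≈ 21.139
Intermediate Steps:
m = 445 (m = 1 + (-571 - 1*(-1459))/2 = 1 + (-571 + 1459)/2 = 1 + (½)*888 = 1 + 444 = 445)
z(q) = 2 + 1/(-2 + q) (z(q) = 2 + 1/(q - 2) = 2 + 1/(-2 + q))
√(L(z(d)) + m) = √((-3 + 2*(-6))/(-2 - 6) + 445) = √((-3 - 12)/(-8) + 445) = √(-⅛*(-15) + 445) = √(15/8 + 445) = √(3575/8) = 5*√286/4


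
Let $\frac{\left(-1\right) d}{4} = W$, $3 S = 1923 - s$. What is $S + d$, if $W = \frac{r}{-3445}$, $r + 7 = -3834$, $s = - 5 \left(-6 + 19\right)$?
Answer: $\frac{6802568}{10335} \approx 658.21$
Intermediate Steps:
$s = -65$ ($s = \left(-5\right) 13 = -65$)
$r = -3841$ ($r = -7 - 3834 = -3841$)
$W = \frac{3841}{3445}$ ($W = - \frac{3841}{-3445} = \left(-3841\right) \left(- \frac{1}{3445}\right) = \frac{3841}{3445} \approx 1.1149$)
$S = \frac{1988}{3}$ ($S = \frac{1923 - -65}{3} = \frac{1923 + 65}{3} = \frac{1}{3} \cdot 1988 = \frac{1988}{3} \approx 662.67$)
$d = - \frac{15364}{3445}$ ($d = \left(-4\right) \frac{3841}{3445} = - \frac{15364}{3445} \approx -4.4598$)
$S + d = \frac{1988}{3} - \frac{15364}{3445} = \frac{6802568}{10335}$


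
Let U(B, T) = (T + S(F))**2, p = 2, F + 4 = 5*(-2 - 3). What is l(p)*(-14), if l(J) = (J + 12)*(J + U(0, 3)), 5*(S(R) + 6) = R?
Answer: -389256/25 ≈ -15570.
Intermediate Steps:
F = -29 (F = -4 + 5*(-2 - 3) = -4 + 5*(-5) = -4 - 25 = -29)
S(R) = -6 + R/5
U(B, T) = (-59/5 + T)**2 (U(B, T) = (T + (-6 + (1/5)*(-29)))**2 = (T + (-6 - 29/5))**2 = (T - 59/5)**2 = (-59/5 + T)**2)
l(J) = (12 + J)*(1936/25 + J) (l(J) = (J + 12)*(J + (-59 + 5*3)**2/25) = (12 + J)*(J + (-59 + 15)**2/25) = (12 + J)*(J + (1/25)*(-44)**2) = (12 + J)*(J + (1/25)*1936) = (12 + J)*(J + 1936/25) = (12 + J)*(1936/25 + J))
l(p)*(-14) = (23232/25 + 2**2 + (2236/25)*2)*(-14) = (23232/25 + 4 + 4472/25)*(-14) = (27804/25)*(-14) = -389256/25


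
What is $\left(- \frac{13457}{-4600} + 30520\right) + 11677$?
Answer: $\frac{194119657}{4600} \approx 42200.0$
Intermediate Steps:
$\left(- \frac{13457}{-4600} + 30520\right) + 11677 = \left(\left(-13457\right) \left(- \frac{1}{4600}\right) + 30520\right) + 11677 = \left(\frac{13457}{4600} + 30520\right) + 11677 = \frac{140405457}{4600} + 11677 = \frac{194119657}{4600}$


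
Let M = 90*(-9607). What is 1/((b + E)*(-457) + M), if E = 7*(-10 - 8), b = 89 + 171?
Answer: -1/925868 ≈ -1.0801e-6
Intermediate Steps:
b = 260
M = -864630
E = -126 (E = 7*(-18) = -126)
1/((b + E)*(-457) + M) = 1/((260 - 126)*(-457) - 864630) = 1/(134*(-457) - 864630) = 1/(-61238 - 864630) = 1/(-925868) = -1/925868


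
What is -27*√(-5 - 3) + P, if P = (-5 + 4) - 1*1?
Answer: -2 - 54*I*√2 ≈ -2.0 - 76.368*I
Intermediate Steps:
P = -2 (P = -1 - 1 = -2)
-27*√(-5 - 3) + P = -27*√(-5 - 3) - 2 = -54*I*√2 - 2 = -2 - 54*I*√2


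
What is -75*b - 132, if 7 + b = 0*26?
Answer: 393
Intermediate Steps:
b = -7 (b = -7 + 0*26 = -7 + 0 = -7)
-75*b - 132 = -75*(-7) - 132 = 525 - 132 = 393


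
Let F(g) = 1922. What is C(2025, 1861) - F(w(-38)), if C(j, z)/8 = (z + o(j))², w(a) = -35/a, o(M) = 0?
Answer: 27704646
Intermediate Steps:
C(j, z) = 8*z² (C(j, z) = 8*(z + 0)² = 8*z²)
C(2025, 1861) - F(w(-38)) = 8*1861² - 1*1922 = 8*3463321 - 1922 = 27706568 - 1922 = 27704646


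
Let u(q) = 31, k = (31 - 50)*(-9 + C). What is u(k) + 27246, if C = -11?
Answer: 27277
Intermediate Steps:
k = 380 (k = (31 - 50)*(-9 - 11) = -19*(-20) = 380)
u(k) + 27246 = 31 + 27246 = 27277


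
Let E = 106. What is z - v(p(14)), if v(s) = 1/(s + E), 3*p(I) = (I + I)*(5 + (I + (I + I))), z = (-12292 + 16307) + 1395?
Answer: 8839937/1634 ≈ 5410.0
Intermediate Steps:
z = 5410 (z = 4015 + 1395 = 5410)
p(I) = 2*I*(5 + 3*I)/3 (p(I) = ((I + I)*(5 + (I + (I + I))))/3 = ((2*I)*(5 + (I + 2*I)))/3 = ((2*I)*(5 + 3*I))/3 = (2*I*(5 + 3*I))/3 = 2*I*(5 + 3*I)/3)
v(s) = 1/(106 + s) (v(s) = 1/(s + 106) = 1/(106 + s))
z - v(p(14)) = 5410 - 1/(106 + (⅔)*14*(5 + 3*14)) = 5410 - 1/(106 + (⅔)*14*(5 + 42)) = 5410 - 1/(106 + (⅔)*14*47) = 5410 - 1/(106 + 1316/3) = 5410 - 1/1634/3 = 5410 - 1*3/1634 = 5410 - 3/1634 = 8839937/1634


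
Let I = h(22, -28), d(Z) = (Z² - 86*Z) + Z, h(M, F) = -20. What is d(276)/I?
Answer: -13179/5 ≈ -2635.8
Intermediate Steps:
d(Z) = Z² - 85*Z
I = -20
d(276)/I = (276*(-85 + 276))/(-20) = (276*191)*(-1/20) = 52716*(-1/20) = -13179/5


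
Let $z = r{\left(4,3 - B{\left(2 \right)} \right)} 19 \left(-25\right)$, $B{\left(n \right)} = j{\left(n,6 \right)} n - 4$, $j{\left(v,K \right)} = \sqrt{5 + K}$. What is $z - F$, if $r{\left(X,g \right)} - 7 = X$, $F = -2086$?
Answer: $-3139$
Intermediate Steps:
$B{\left(n \right)} = -4 + n \sqrt{11}$ ($B{\left(n \right)} = \sqrt{5 + 6} n - 4 = \sqrt{11} n - 4 = n \sqrt{11} - 4 = -4 + n \sqrt{11}$)
$r{\left(X,g \right)} = 7 + X$
$z = -5225$ ($z = \left(7 + 4\right) 19 \left(-25\right) = 11 \cdot 19 \left(-25\right) = 209 \left(-25\right) = -5225$)
$z - F = -5225 - -2086 = -5225 + 2086 = -3139$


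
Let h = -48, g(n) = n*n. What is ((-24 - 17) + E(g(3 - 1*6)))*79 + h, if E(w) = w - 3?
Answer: -2813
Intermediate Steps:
g(n) = n²
E(w) = -3 + w
((-24 - 17) + E(g(3 - 1*6)))*79 + h = ((-24 - 17) + (-3 + (3 - 1*6)²))*79 - 48 = (-41 + (-3 + (3 - 6)²))*79 - 48 = (-41 + (-3 + (-3)²))*79 - 48 = (-41 + (-3 + 9))*79 - 48 = (-41 + 6)*79 - 48 = -35*79 - 48 = -2765 - 48 = -2813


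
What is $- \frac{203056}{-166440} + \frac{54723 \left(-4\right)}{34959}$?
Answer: $- \frac{1222239574}{242440665} \approx -5.0414$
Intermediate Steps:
$- \frac{203056}{-166440} + \frac{54723 \left(-4\right)}{34959} = \left(-203056\right) \left(- \frac{1}{166440}\right) - \frac{72964}{11653} = \frac{25382}{20805} - \frac{72964}{11653} = - \frac{1222239574}{242440665}$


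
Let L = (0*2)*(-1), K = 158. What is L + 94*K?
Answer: 14852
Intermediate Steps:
L = 0 (L = 0*(-1) = 0)
L + 94*K = 0 + 94*158 = 0 + 14852 = 14852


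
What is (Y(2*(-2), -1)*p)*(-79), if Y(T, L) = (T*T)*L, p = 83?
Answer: 104912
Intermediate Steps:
Y(T, L) = L*T² (Y(T, L) = T²*L = L*T²)
(Y(2*(-2), -1)*p)*(-79) = (-(2*(-2))²*83)*(-79) = (-1*(-4)²*83)*(-79) = (-1*16*83)*(-79) = -16*83*(-79) = -1328*(-79) = 104912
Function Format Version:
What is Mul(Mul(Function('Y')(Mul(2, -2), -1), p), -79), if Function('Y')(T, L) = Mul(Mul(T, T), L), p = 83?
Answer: 104912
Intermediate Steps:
Function('Y')(T, L) = Mul(L, Pow(T, 2)) (Function('Y')(T, L) = Mul(Pow(T, 2), L) = Mul(L, Pow(T, 2)))
Mul(Mul(Function('Y')(Mul(2, -2), -1), p), -79) = Mul(Mul(Mul(-1, Pow(Mul(2, -2), 2)), 83), -79) = Mul(Mul(Mul(-1, Pow(-4, 2)), 83), -79) = Mul(Mul(Mul(-1, 16), 83), -79) = Mul(Mul(-16, 83), -79) = Mul(-1328, -79) = 104912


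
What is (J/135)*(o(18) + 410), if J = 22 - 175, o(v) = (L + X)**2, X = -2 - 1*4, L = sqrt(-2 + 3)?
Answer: -493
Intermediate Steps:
L = 1 (L = sqrt(1) = 1)
X = -6 (X = -2 - 4 = -6)
o(v) = 25 (o(v) = (1 - 6)**2 = (-5)**2 = 25)
J = -153
(J/135)*(o(18) + 410) = (-153/135)*(25 + 410) = -153*1/135*435 = -17/15*435 = -493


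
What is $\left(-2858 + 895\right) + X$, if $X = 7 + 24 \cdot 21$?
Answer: $-1452$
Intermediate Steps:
$X = 511$ ($X = 7 + 504 = 511$)
$\left(-2858 + 895\right) + X = \left(-2858 + 895\right) + 511 = -1963 + 511 = -1452$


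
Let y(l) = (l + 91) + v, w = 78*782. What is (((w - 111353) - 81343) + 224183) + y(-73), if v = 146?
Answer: 92647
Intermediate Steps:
w = 60996
y(l) = 237 + l (y(l) = (l + 91) + 146 = (91 + l) + 146 = 237 + l)
(((w - 111353) - 81343) + 224183) + y(-73) = (((60996 - 111353) - 81343) + 224183) + (237 - 73) = ((-50357 - 81343) + 224183) + 164 = (-131700 + 224183) + 164 = 92483 + 164 = 92647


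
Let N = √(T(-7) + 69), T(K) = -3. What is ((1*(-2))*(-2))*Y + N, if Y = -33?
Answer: -132 + √66 ≈ -123.88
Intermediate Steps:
N = √66 (N = √(-3 + 69) = √66 ≈ 8.1240)
((1*(-2))*(-2))*Y + N = ((1*(-2))*(-2))*(-33) + √66 = -2*(-2)*(-33) + √66 = 4*(-33) + √66 = -132 + √66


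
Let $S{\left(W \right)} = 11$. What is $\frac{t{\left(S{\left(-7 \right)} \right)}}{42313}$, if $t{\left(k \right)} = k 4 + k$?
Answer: $\frac{55}{42313} \approx 0.0012998$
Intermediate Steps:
$t{\left(k \right)} = 5 k$ ($t{\left(k \right)} = 4 k + k = 5 k$)
$\frac{t{\left(S{\left(-7 \right)} \right)}}{42313} = \frac{5 \cdot 11}{42313} = 55 \cdot \frac{1}{42313} = \frac{55}{42313}$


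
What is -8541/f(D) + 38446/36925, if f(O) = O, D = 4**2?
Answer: -314761289/590800 ≈ -532.77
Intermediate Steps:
D = 16
-8541/f(D) + 38446/36925 = -8541/16 + 38446/36925 = -314761289/590800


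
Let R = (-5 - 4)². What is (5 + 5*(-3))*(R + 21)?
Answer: -1020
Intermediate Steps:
R = 81 (R = (-9)² = 81)
(5 + 5*(-3))*(R + 21) = (5 + 5*(-3))*(81 + 21) = (5 - 15)*102 = -10*102 = -1020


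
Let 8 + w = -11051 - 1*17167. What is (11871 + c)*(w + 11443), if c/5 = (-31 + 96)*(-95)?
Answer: 318944132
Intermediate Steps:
w = -28226 (w = -8 + (-11051 - 1*17167) = -8 + (-11051 - 17167) = -8 - 28218 = -28226)
c = -30875 (c = 5*((-31 + 96)*(-95)) = 5*(65*(-95)) = 5*(-6175) = -30875)
(11871 + c)*(w + 11443) = (11871 - 30875)*(-28226 + 11443) = -19004*(-16783) = 318944132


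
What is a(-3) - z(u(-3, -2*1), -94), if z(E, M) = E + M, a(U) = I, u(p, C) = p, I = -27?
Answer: 70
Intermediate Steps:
a(U) = -27
a(-3) - z(u(-3, -2*1), -94) = -27 - (-3 - 94) = -27 - 1*(-97) = -27 + 97 = 70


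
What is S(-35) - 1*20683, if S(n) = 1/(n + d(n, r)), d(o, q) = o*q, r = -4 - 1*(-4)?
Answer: -723906/35 ≈ -20683.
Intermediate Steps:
r = 0 (r = -4 + 4 = 0)
S(n) = 1/n (S(n) = 1/(n + n*0) = 1/(n + 0) = 1/n)
S(-35) - 1*20683 = 1/(-35) - 1*20683 = -1/35 - 20683 = -723906/35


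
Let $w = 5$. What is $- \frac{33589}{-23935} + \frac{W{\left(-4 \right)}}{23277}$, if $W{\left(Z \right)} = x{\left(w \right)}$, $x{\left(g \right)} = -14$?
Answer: $\frac{781516063}{557134995} \approx 1.4027$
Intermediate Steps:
$W{\left(Z \right)} = -14$
$- \frac{33589}{-23935} + \frac{W{\left(-4 \right)}}{23277} = - \frac{33589}{-23935} - \frac{14}{23277} = \left(-33589\right) \left(- \frac{1}{23935}\right) - \frac{14}{23277} = \frac{33589}{23935} - \frac{14}{23277} = \frac{781516063}{557134995}$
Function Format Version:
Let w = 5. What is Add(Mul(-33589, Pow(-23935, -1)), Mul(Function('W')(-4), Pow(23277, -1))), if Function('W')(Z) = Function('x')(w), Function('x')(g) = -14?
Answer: Rational(781516063, 557134995) ≈ 1.4027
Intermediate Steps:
Function('W')(Z) = -14
Add(Mul(-33589, Pow(-23935, -1)), Mul(Function('W')(-4), Pow(23277, -1))) = Add(Mul(-33589, Pow(-23935, -1)), Mul(-14, Pow(23277, -1))) = Add(Mul(-33589, Rational(-1, 23935)), Mul(-14, Rational(1, 23277))) = Add(Rational(33589, 23935), Rational(-14, 23277)) = Rational(781516063, 557134995)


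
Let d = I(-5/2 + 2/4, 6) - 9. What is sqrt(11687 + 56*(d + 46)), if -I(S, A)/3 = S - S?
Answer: sqrt(13759) ≈ 117.30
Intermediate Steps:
I(S, A) = 0 (I(S, A) = -3*(S - S) = -3*0 = 0)
d = -9 (d = 0 - 9 = -9)
sqrt(11687 + 56*(d + 46)) = sqrt(11687 + 56*(-9 + 46)) = sqrt(11687 + 56*37) = sqrt(11687 + 2072) = sqrt(13759)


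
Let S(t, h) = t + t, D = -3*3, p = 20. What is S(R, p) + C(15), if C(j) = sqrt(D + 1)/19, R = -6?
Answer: -12 + 2*I*sqrt(2)/19 ≈ -12.0 + 0.14886*I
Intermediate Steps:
D = -9
S(t, h) = 2*t
C(j) = 2*I*sqrt(2)/19 (C(j) = sqrt(-9 + 1)/19 = sqrt(-8)*(1/19) = (2*I*sqrt(2))*(1/19) = 2*I*sqrt(2)/19)
S(R, p) + C(15) = 2*(-6) + 2*I*sqrt(2)/19 = -12 + 2*I*sqrt(2)/19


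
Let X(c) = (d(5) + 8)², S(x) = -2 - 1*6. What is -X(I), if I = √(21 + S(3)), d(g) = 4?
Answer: -144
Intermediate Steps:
S(x) = -8 (S(x) = -2 - 6 = -8)
I = √13 (I = √(21 - 8) = √13 ≈ 3.6056)
X(c) = 144 (X(c) = (4 + 8)² = 12² = 144)
-X(I) = -1*144 = -144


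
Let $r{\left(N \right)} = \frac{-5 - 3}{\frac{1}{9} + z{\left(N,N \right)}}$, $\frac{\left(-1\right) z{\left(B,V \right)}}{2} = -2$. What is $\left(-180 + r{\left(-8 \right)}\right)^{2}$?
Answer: $\frac{45319824}{1369} \approx 33104.0$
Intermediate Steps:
$z{\left(B,V \right)} = 4$ ($z{\left(B,V \right)} = \left(-2\right) \left(-2\right) = 4$)
$r{\left(N \right)} = - \frac{72}{37}$ ($r{\left(N \right)} = \frac{-5 - 3}{\frac{1}{9} + 4} = - \frac{8}{\frac{1}{9} + 4} = - \frac{8}{\frac{37}{9}} = \left(-8\right) \frac{9}{37} = - \frac{72}{37}$)
$\left(-180 + r{\left(-8 \right)}\right)^{2} = \left(-180 - \frac{72}{37}\right)^{2} = \left(- \frac{6732}{37}\right)^{2} = \frac{45319824}{1369}$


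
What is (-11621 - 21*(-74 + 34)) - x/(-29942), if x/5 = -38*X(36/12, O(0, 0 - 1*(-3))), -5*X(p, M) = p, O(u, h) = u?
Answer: -161402294/14971 ≈ -10781.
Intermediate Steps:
X(p, M) = -p/5
x = 114 (x = 5*(-(-38)*36/12/5) = 5*(-(-38)*36*(1/12)/5) = 5*(-(-38)*3/5) = 5*(-38*(-⅗)) = 5*(114/5) = 114)
(-11621 - 21*(-74 + 34)) - x/(-29942) = (-11621 - 21*(-74 + 34)) - 114/(-29942) = (-11621 - 21*(-40)) - 114*(-1)/29942 = (-11621 - 1*(-840)) - 1*(-57/14971) = (-11621 + 840) + 57/14971 = -10781 + 57/14971 = -161402294/14971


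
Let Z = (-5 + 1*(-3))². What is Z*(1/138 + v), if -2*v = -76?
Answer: 167840/69 ≈ 2432.5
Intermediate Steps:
v = 38 (v = -½*(-76) = 38)
Z = 64 (Z = (-5 - 3)² = (-8)² = 64)
Z*(1/138 + v) = 64*(1/138 + 38) = 64*(5245/138) = 167840/69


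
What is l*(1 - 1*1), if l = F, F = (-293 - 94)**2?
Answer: 0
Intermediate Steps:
F = 149769 (F = (-387)**2 = 149769)
l = 149769
l*(1 - 1*1) = 149769*(1 - 1*1) = 149769*(1 - 1) = 149769*0 = 0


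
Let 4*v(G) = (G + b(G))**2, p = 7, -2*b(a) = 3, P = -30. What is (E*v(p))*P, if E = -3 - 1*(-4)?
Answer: -1815/8 ≈ -226.88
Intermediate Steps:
E = 1 (E = -3 + 4 = 1)
b(a) = -3/2 (b(a) = -1/2*3 = -3/2)
v(G) = (-3/2 + G)**2/4 (v(G) = (G - 3/2)**2/4 = (-3/2 + G)**2/4)
(E*v(p))*P = (1*((-3 + 2*7)**2/16))*(-30) = (1*((-3 + 14)**2/16))*(-30) = (1*((1/16)*11**2))*(-30) = (1*((1/16)*121))*(-30) = (1*(121/16))*(-30) = (121/16)*(-30) = -1815/8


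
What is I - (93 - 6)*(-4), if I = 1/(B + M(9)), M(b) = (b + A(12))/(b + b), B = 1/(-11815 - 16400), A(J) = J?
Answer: 22966314/65833 ≈ 348.86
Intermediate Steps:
B = -1/28215 (B = 1/(-28215) = -1/28215 ≈ -3.5442e-5)
M(b) = (12 + b)/(2*b) (M(b) = (b + 12)/(b + b) = (12 + b)/((2*b)) = (12 + b)*(1/(2*b)) = (12 + b)/(2*b))
I = 56430/65833 (I = 1/(-1/28215 + (½)*(12 + 9)/9) = 1/(-1/28215 + (½)*(⅑)*21) = 1/(-1/28215 + 7/6) = 1/(65833/56430) = 56430/65833 ≈ 0.85717)
I - (93 - 6)*(-4) = 56430/65833 - (93 - 6)*(-4) = 56430/65833 - 87*(-4) = 56430/65833 - 1*(-348) = 56430/65833 + 348 = 22966314/65833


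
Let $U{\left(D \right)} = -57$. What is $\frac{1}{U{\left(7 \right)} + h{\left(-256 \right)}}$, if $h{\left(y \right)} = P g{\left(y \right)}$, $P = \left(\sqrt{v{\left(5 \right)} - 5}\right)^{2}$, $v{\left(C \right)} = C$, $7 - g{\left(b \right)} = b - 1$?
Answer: $- \frac{1}{57} \approx -0.017544$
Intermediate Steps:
$g{\left(b \right)} = 8 - b$ ($g{\left(b \right)} = 7 - \left(b - 1\right) = 7 - \left(-1 + b\right) = 8 - b$)
$P = 0$ ($P = \left(\sqrt{5 - 5}\right)^{2} = \left(\sqrt{0}\right)^{2} = 0^{2} = 0$)
$h{\left(y \right)} = 0$ ($h{\left(y \right)} = 0 \left(8 - y\right) = 0$)
$\frac{1}{U{\left(7 \right)} + h{\left(-256 \right)}} = \frac{1}{-57 + 0} = \frac{1}{-57} = - \frac{1}{57}$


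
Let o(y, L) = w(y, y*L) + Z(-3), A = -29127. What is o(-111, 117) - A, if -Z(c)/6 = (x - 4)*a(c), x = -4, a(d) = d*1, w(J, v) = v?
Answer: 15996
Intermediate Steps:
a(d) = d
Z(c) = 48*c (Z(c) = -6*(-4 - 4)*c = -(-48)*c = 48*c)
o(y, L) = -144 + L*y (o(y, L) = y*L + 48*(-3) = L*y - 144 = -144 + L*y)
o(-111, 117) - A = (-144 + 117*(-111)) - 1*(-29127) = (-144 - 12987) + 29127 = -13131 + 29127 = 15996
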